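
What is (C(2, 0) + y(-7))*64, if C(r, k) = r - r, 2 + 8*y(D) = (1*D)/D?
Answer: -8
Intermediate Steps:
y(D) = -1/8 (y(D) = -1/4 + ((1*D)/D)/8 = -1/4 + (D/D)/8 = -1/4 + (1/8)*1 = -1/4 + 1/8 = -1/8)
C(r, k) = 0
(C(2, 0) + y(-7))*64 = (0 - 1/8)*64 = -1/8*64 = -8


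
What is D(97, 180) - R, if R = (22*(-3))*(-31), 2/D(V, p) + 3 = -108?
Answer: -227108/111 ≈ -2046.0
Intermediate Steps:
D(V, p) = -2/111 (D(V, p) = 2/(-3 - 108) = 2/(-111) = 2*(-1/111) = -2/111)
R = 2046 (R = -66*(-31) = 2046)
D(97, 180) - R = -2/111 - 1*2046 = -2/111 - 2046 = -227108/111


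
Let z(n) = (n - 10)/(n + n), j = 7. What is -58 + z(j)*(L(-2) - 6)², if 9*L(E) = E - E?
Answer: -460/7 ≈ -65.714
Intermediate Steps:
z(n) = (-10 + n)/(2*n) (z(n) = (-10 + n)/((2*n)) = (-10 + n)*(1/(2*n)) = (-10 + n)/(2*n))
L(E) = 0 (L(E) = (E - E)/9 = (⅑)*0 = 0)
-58 + z(j)*(L(-2) - 6)² = -58 + ((½)*(-10 + 7)/7)*(0 - 6)² = -58 + ((½)*(⅐)*(-3))*(-6)² = -58 - 3/14*36 = -58 - 54/7 = -460/7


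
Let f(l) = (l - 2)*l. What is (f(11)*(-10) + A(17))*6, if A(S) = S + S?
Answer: -5736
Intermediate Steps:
A(S) = 2*S
f(l) = l*(-2 + l) (f(l) = (-2 + l)*l = l*(-2 + l))
(f(11)*(-10) + A(17))*6 = ((11*(-2 + 11))*(-10) + 2*17)*6 = ((11*9)*(-10) + 34)*6 = (99*(-10) + 34)*6 = (-990 + 34)*6 = -956*6 = -5736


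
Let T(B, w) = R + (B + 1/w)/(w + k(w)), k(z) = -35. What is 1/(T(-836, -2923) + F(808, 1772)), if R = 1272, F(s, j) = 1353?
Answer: 2882078/7566269293 ≈ 0.00038091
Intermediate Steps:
T(B, w) = 1272 + (B + 1/w)/(-35 + w) (T(B, w) = 1272 + (B + 1/w)/(w - 35) = 1272 + (B + 1/w)/(-35 + w))
1/(T(-836, -2923) + F(808, 1772)) = 1/((1 - 44520*(-2923) + 1272*(-2923)² - 836*(-2923))/((-2923)*(-35 - 2923)) + 1353) = 1/(-1/2923*(1 + 130131960 + 1272*8543929 + 2443628)/(-2958) + 1353) = 1/(-1/2923*(-1/2958)*(1 + 130131960 + 10867877688 + 2443628) + 1353) = 1/(-1/2923*(-1/2958)*11000453277 + 1353) = 1/(3666817759/2882078 + 1353) = 1/(7566269293/2882078) = 2882078/7566269293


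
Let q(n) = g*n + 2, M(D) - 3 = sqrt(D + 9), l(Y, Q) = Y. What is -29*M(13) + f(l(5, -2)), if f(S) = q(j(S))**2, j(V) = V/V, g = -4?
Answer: -83 - 29*sqrt(22) ≈ -219.02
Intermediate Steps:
M(D) = 3 + sqrt(9 + D) (M(D) = 3 + sqrt(D + 9) = 3 + sqrt(9 + D))
j(V) = 1
q(n) = 2 - 4*n (q(n) = -4*n + 2 = 2 - 4*n)
f(S) = 4 (f(S) = (2 - 4*1)**2 = (2 - 4)**2 = (-2)**2 = 4)
-29*M(13) + f(l(5, -2)) = -29*(3 + sqrt(9 + 13)) + 4 = -29*(3 + sqrt(22)) + 4 = (-87 - 29*sqrt(22)) + 4 = -83 - 29*sqrt(22)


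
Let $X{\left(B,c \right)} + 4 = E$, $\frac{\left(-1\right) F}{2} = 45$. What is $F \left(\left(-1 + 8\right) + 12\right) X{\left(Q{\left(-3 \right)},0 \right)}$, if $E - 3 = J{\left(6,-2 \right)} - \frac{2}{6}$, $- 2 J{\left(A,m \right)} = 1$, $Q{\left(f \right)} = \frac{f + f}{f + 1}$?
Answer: $3135$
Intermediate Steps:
$Q{\left(f \right)} = \frac{2 f}{1 + f}$
$F = -90$ ($F = \left(-2\right) 45 = -90$)
$J{\left(A,m \right)} = - \frac{1}{2}$ ($J{\left(A,m \right)} = \left(- \frac{1}{2}\right) 1 = - \frac{1}{2}$)
$E = \frac{13}{6}$ ($E = 3 - \left(\frac{1}{2} + \frac{2}{6}\right) = 3 - \left(\frac{1}{2} + 2 \cdot \frac{1}{6}\right) = 3 - \frac{5}{6} = \frac{13}{6} \approx 2.1667$)
$X{\left(B,c \right)} = - \frac{11}{6}$ ($X{\left(B,c \right)} = -4 + \frac{13}{6} = - \frac{11}{6}$)
$F \left(\left(-1 + 8\right) + 12\right) X{\left(Q{\left(-3 \right)},0 \right)} = - 90 \left(\left(-1 + 8\right) + 12\right) \left(- \frac{11}{6}\right) = - 90 \left(7 + 12\right) \left(- \frac{11}{6}\right) = \left(-90\right) 19 \left(- \frac{11}{6}\right) = \left(-1710\right) \left(- \frac{11}{6}\right) = 3135$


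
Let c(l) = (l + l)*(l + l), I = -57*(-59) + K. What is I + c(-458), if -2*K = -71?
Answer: 1684909/2 ≈ 8.4245e+5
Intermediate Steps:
K = 71/2 (K = -½*(-71) = 71/2 ≈ 35.500)
I = 6797/2 (I = -57*(-59) + 71/2 = 3363 + 71/2 = 6797/2 ≈ 3398.5)
c(l) = 4*l² (c(l) = (2*l)*(2*l) = 4*l²)
I + c(-458) = 6797/2 + 4*(-458)² = 6797/2 + 4*209764 = 6797/2 + 839056 = 1684909/2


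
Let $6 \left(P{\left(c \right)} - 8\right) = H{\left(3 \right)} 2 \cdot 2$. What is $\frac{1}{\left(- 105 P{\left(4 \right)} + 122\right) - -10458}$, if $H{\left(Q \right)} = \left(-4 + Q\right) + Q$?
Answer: $\frac{1}{9600} \approx 0.00010417$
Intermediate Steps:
$H{\left(Q \right)} = -4 + 2 Q$
$P{\left(c \right)} = \frac{28}{3}$ ($P{\left(c \right)} = 8 + \frac{\left(-4 + 2 \cdot 3\right) 2 \cdot 2}{6} = 8 + \frac{\left(-4 + 6\right) 2 \cdot 2}{6} = 8 + \frac{2 \cdot 2 \cdot 2}{6} = 8 + \frac{4 \cdot 2}{6} = 8 + \frac{1}{6} \cdot 8 = 8 + \frac{4}{3} = \frac{28}{3}$)
$\frac{1}{\left(- 105 P{\left(4 \right)} + 122\right) - -10458} = \frac{1}{\left(\left(-105\right) \frac{28}{3} + 122\right) - -10458} = \frac{1}{\left(-980 + 122\right) + 10458} = \frac{1}{-858 + 10458} = \frac{1}{9600}$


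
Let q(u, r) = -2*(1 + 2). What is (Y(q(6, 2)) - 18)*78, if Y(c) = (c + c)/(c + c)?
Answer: -1326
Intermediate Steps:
q(u, r) = -6 (q(u, r) = -2*3 = -6)
Y(c) = 1 (Y(c) = (2*c)/((2*c)) = (2*c)*(1/(2*c)) = 1)
(Y(q(6, 2)) - 18)*78 = (1 - 18)*78 = -17*78 = -1326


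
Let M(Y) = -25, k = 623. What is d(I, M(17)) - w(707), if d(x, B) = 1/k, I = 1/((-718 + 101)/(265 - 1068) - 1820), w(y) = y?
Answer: -440460/623 ≈ -707.00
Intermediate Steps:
I = -803/1460843 (I = 1/(-617/(-803) - 1820) = 1/(-617*(-1/803) - 1820) = 1/(617/803 - 1820) = 1/(-1460843/803) = -803/1460843 ≈ -0.00054968)
d(x, B) = 1/623
d(I, M(17)) - w(707) = 1/623 - 1*707 = 1/623 - 707 = -440460/623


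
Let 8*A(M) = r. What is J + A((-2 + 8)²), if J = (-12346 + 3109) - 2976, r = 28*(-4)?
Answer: -12227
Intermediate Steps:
r = -112
A(M) = -14 (A(M) = (⅛)*(-112) = -14)
J = -12213 (J = -9237 - 2976 = -12213)
J + A((-2 + 8)²) = -12213 - 14 = -12227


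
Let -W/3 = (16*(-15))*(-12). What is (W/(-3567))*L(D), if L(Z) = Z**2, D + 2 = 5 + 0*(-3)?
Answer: 25920/1189 ≈ 21.800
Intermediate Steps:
W = -8640 (W = -3*16*(-15)*(-12) = -(-720)*(-12) = -3*2880 = -8640)
D = 3 (D = -2 + (5 + 0*(-3)) = -2 + (5 + 0) = -2 + 5 = 3)
(W/(-3567))*L(D) = -8640/(-3567)*3**2 = -8640*(-1/3567)*9 = (2880/1189)*9 = 25920/1189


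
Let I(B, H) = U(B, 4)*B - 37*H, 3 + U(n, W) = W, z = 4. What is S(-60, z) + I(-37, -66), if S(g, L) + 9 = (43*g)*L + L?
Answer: -7920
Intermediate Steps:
S(g, L) = -9 + L + 43*L*g (S(g, L) = -9 + ((43*g)*L + L) = -9 + (43*L*g + L) = -9 + (L + 43*L*g) = -9 + L + 43*L*g)
U(n, W) = -3 + W
I(B, H) = B - 37*H (I(B, H) = (-3 + 4)*B - 37*H = 1*B - 37*H = B - 37*H)
S(-60, z) + I(-37, -66) = (-9 + 4 + 43*4*(-60)) + (-37 - 37*(-66)) = (-9 + 4 - 10320) + (-37 + 2442) = -10325 + 2405 = -7920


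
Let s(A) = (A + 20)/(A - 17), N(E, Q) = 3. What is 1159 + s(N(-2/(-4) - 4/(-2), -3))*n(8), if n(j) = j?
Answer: 8021/7 ≈ 1145.9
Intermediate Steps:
s(A) = (20 + A)/(-17 + A)
1159 + s(N(-2/(-4) - 4/(-2), -3))*n(8) = 1159 + ((20 + 3)/(-17 + 3))*8 = 1159 + (23/(-14))*8 = 1159 - 1/14*23*8 = 1159 - 23/14*8 = 1159 - 92/7 = 8021/7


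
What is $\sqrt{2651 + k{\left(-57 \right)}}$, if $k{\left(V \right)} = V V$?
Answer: $10 \sqrt{59} \approx 76.811$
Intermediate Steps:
$k{\left(V \right)} = V^{2}$
$\sqrt{2651 + k{\left(-57 \right)}} = \sqrt{2651 + \left(-57\right)^{2}} = \sqrt{2651 + 3249} = \sqrt{5900} = 10 \sqrt{59}$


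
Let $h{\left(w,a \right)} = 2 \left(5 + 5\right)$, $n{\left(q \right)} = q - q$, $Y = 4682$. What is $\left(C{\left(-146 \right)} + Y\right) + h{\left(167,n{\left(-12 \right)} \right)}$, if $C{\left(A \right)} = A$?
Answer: $4556$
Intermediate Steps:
$n{\left(q \right)} = 0$
$h{\left(w,a \right)} = 20$ ($h{\left(w,a \right)} = 2 \cdot 10 = 20$)
$\left(C{\left(-146 \right)} + Y\right) + h{\left(167,n{\left(-12 \right)} \right)} = \left(-146 + 4682\right) + 20 = 4536 + 20 = 4556$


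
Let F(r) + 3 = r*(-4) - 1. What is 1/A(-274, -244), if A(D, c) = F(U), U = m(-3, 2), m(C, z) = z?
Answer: -1/12 ≈ -0.083333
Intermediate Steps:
U = 2
F(r) = -4 - 4*r (F(r) = -3 + (r*(-4) - 1) = -3 + (-4*r - 1) = -3 + (-1 - 4*r) = -4 - 4*r)
A(D, c) = -12 (A(D, c) = -4 - 4*2 = -4 - 8 = -12)
1/A(-274, -244) = 1/(-12) = -1/12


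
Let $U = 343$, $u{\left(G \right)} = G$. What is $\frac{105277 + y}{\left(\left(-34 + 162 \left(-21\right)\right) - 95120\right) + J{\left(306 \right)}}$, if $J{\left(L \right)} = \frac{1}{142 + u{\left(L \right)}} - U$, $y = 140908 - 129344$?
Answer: $- \frac{601664}{509273} \approx -1.1814$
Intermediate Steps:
$y = 11564$ ($y = 140908 - 129344 = 11564$)
$J{\left(L \right)} = -343 + \frac{1}{142 + L}$ ($J{\left(L \right)} = \frac{1}{142 + L} - 343 = -343 + \frac{1}{142 + L}$)
$\frac{105277 + y}{\left(\left(-34 + 162 \left(-21\right)\right) - 95120\right) + J{\left(306 \right)}} = \frac{105277 + 11564}{\left(\left(-34 + 162 \left(-21\right)\right) - 95120\right) + \frac{-48705 - 104958}{142 + 306}} = \frac{116841}{\left(\left(-34 - 3402\right) - 95120\right) + \frac{-48705 - 104958}{448}} = \frac{116841}{\left(-3436 - 95120\right) + \frac{1}{448} \left(-153663\right)} = \frac{116841}{-98556 - \frac{153663}{448}} = \frac{116841}{- \frac{44306751}{448}} = 116841 \left(- \frac{448}{44306751}\right) = - \frac{601664}{509273}$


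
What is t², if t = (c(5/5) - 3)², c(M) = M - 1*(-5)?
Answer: 81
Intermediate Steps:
c(M) = 5 + M (c(M) = M + 5 = 5 + M)
t = 9 (t = ((5 + 5/5) - 3)² = ((5 + 5*(⅕)) - 3)² = ((5 + 1) - 3)² = (6 - 3)² = 3² = 9)
t² = 9² = 81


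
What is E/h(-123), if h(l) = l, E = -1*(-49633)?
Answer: -49633/123 ≈ -403.52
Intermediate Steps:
E = 49633
E/h(-123) = 49633/(-123) = 49633*(-1/123) = -49633/123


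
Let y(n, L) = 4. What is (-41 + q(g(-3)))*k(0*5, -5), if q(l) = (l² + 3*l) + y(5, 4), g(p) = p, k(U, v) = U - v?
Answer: -185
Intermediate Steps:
q(l) = 4 + l² + 3*l (q(l) = (l² + 3*l) + 4 = 4 + l² + 3*l)
(-41 + q(g(-3)))*k(0*5, -5) = (-41 + (4 + (-3)² + 3*(-3)))*(0*5 - 1*(-5)) = (-41 + (4 + 9 - 9))*(0 + 5) = (-41 + 4)*5 = -37*5 = -185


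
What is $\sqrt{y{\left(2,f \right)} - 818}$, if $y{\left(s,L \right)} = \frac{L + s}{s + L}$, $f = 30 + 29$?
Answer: $i \sqrt{817} \approx 28.583 i$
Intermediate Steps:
$f = 59$
$y{\left(s,L \right)} = 1$ ($y{\left(s,L \right)} = \frac{L + s}{L + s} = 1$)
$\sqrt{y{\left(2,f \right)} - 818} = \sqrt{1 - 818} = \sqrt{-817} = i \sqrt{817}$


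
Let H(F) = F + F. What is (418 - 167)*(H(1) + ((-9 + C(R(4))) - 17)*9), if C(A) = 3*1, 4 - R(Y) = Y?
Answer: -51455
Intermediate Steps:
R(Y) = 4 - Y
C(A) = 3
H(F) = 2*F
(418 - 167)*(H(1) + ((-9 + C(R(4))) - 17)*9) = (418 - 167)*(2*1 + ((-9 + 3) - 17)*9) = 251*(2 + (-6 - 17)*9) = 251*(2 - 23*9) = 251*(2 - 207) = 251*(-205) = -51455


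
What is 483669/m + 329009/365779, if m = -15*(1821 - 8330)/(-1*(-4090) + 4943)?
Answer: 532704672645566/11904277555 ≈ 44749.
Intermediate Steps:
m = 32545/3011 (m = -(-97635)/(4090 + 4943) = -(-97635)/9033 = -15*(-6509/9033) = 32545/3011 ≈ 10.809)
483669/m + 329009/365779 = 483669/(32545/3011) + 329009/365779 = 483669*(3011/32545) + 329009*(1/365779) = 1456327359/32545 + 329009/365779 = 532704672645566/11904277555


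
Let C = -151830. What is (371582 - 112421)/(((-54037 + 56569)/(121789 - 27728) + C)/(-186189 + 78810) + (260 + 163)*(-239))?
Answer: -872523914392053/340361074607815 ≈ -2.5635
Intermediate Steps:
(371582 - 112421)/(((-54037 + 56569)/(121789 - 27728) + C)/(-186189 + 78810) + (260 + 163)*(-239)) = (371582 - 112421)/(((-54037 + 56569)/(121789 - 27728) - 151830)/(-186189 + 78810) + (260 + 163)*(-239)) = 259161/((2532/94061 - 151830)/(-107379) + 423*(-239)) = 259161/((2532*(1/94061) - 151830)*(-1/107379) - 101097) = 259161/((2532/94061 - 151830)*(-1/107379) - 101097) = 259161/(-14281279098/94061*(-1/107379) - 101097) = 259161/(4760426366/3366725373 - 101097) = 259161/(-340361074607815/3366725373) = 259161*(-3366725373/340361074607815) = -872523914392053/340361074607815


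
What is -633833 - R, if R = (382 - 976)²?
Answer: -986669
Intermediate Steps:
R = 352836 (R = (-594)² = 352836)
-633833 - R = -633833 - 1*352836 = -633833 - 352836 = -986669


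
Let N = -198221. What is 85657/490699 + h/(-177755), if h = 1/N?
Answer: 274373184053494/1571788026897695 ≈ 0.17456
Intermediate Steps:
h = -1/198221 (h = 1/(-198221) = -1/198221 ≈ -5.0449e-6)
85657/490699 + h/(-177755) = 85657/490699 - 1/198221/(-177755) = 85657*(1/490699) - 1/198221*(-1/177755) = 7787/44609 + 1/35234773855 = 274373184053494/1571788026897695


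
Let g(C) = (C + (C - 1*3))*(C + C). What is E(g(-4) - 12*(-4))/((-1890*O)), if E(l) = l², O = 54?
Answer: -4624/25515 ≈ -0.18123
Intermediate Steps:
g(C) = 2*C*(-3 + 2*C) (g(C) = (C + (C - 3))*(2*C) = (C + (-3 + C))*(2*C) = (-3 + 2*C)*(2*C) = 2*C*(-3 + 2*C))
E(g(-4) - 12*(-4))/((-1890*O)) = (2*(-4)*(-3 + 2*(-4)) - 12*(-4))²/((-1890*54)) = (2*(-4)*(-3 - 8) + 48)²/(-102060) = (2*(-4)*(-11) + 48)²*(-1/102060) = (88 + 48)²*(-1/102060) = 136²*(-1/102060) = 18496*(-1/102060) = -4624/25515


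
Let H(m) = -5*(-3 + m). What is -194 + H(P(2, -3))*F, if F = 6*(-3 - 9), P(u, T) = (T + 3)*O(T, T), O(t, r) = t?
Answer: -1274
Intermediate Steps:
P(u, T) = T*(3 + T) (P(u, T) = (T + 3)*T = (3 + T)*T = T*(3 + T))
F = -72 (F = 6*(-12) = -72)
H(m) = 15 - 5*m
-194 + H(P(2, -3))*F = -194 + (15 - (-15)*(3 - 3))*(-72) = -194 + (15 - (-15)*0)*(-72) = -194 + (15 - 5*0)*(-72) = -194 + (15 + 0)*(-72) = -194 + 15*(-72) = -194 - 1080 = -1274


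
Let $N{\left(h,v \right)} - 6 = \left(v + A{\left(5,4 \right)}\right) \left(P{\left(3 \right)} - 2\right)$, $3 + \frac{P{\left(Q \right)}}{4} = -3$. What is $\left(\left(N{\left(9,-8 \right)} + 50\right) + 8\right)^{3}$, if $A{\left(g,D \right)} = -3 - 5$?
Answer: $110592000$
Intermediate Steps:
$A{\left(g,D \right)} = -8$ ($A{\left(g,D \right)} = -3 - 5 = -8$)
$P{\left(Q \right)} = -24$ ($P{\left(Q \right)} = -12 + 4 \left(-3\right) = -12 - 12 = -24$)
$N{\left(h,v \right)} = 214 - 26 v$ ($N{\left(h,v \right)} = 6 + \left(v - 8\right) \left(-24 - 2\right) = 6 + \left(-8 + v\right) \left(-26\right) = 6 - \left(-208 + 26 v\right) = 214 - 26 v$)
$\left(\left(N{\left(9,-8 \right)} + 50\right) + 8\right)^{3} = \left(\left(\left(214 - -208\right) + 50\right) + 8\right)^{3} = \left(\left(\left(214 + 208\right) + 50\right) + 8\right)^{3} = \left(\left(422 + 50\right) + 8\right)^{3} = \left(472 + 8\right)^{3} = 480^{3} = 110592000$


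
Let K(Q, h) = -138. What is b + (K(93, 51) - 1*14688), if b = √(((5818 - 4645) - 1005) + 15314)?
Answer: -14826 + √15482 ≈ -14702.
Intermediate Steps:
b = √15482 (b = √((1173 - 1005) + 15314) = √(168 + 15314) = √15482 ≈ 124.43)
b + (K(93, 51) - 1*14688) = √15482 + (-138 - 1*14688) = √15482 + (-138 - 14688) = √15482 - 14826 = -14826 + √15482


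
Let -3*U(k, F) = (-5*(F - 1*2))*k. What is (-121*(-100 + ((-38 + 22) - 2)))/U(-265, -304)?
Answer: 7139/67575 ≈ 0.10565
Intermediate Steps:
U(k, F) = -k*(10 - 5*F)/3 (U(k, F) = -(-5*(F - 1*2))*k/3 = -(-5*(F - 2))*k/3 = -(-5*(-2 + F))*k/3 = -(10 - 5*F)*k/3 = -k*(10 - 5*F)/3)
(-121*(-100 + ((-38 + 22) - 2)))/U(-265, -304) = (-121*(-100 + ((-38 + 22) - 2)))/(((5/3)*(-265)*(-2 - 304))) = (-121*(-100 + (-16 - 2)))/(((5/3)*(-265)*(-306))) = -121*(-100 - 18)/135150 = -121*(-118)*(1/135150) = 14278*(1/135150) = 7139/67575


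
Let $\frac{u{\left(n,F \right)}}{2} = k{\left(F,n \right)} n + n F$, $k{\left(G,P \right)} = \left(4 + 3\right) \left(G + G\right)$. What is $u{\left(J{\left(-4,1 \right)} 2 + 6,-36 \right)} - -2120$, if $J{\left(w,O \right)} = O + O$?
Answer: $-8680$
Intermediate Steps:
$J{\left(w,O \right)} = 2 O$
$k{\left(G,P \right)} = 14 G$ ($k{\left(G,P \right)} = 7 \cdot 2 G = 14 G$)
$u{\left(n,F \right)} = 30 F n$ ($u{\left(n,F \right)} = 2 \left(14 F n + n F\right) = 2 \left(14 F n + F n\right) = 2 \cdot 15 F n = 30 F n$)
$u{\left(J{\left(-4,1 \right)} 2 + 6,-36 \right)} - -2120 = 30 \left(-36\right) \left(2 \cdot 1 \cdot 2 + 6\right) - -2120 = 30 \left(-36\right) \left(2 \cdot 2 + 6\right) + 2120 = 30 \left(-36\right) \left(4 + 6\right) + 2120 = 30 \left(-36\right) 10 + 2120 = -10800 + 2120 = -8680$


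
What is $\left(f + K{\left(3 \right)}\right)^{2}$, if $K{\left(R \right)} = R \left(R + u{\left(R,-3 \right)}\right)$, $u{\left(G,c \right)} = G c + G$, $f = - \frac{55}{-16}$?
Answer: $\frac{7921}{256} \approx 30.941$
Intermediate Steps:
$f = \frac{55}{16}$ ($f = \left(-55\right) \left(- \frac{1}{16}\right) = \frac{55}{16} \approx 3.4375$)
$u{\left(G,c \right)} = G + G c$
$K{\left(R \right)} = - R^{2}$ ($K{\left(R \right)} = R \left(R + R \left(1 - 3\right)\right) = R \left(R + R \left(-2\right)\right) = R \left(R - 2 R\right) = R \left(- R\right) = - R^{2}$)
$\left(f + K{\left(3 \right)}\right)^{2} = \left(\frac{55}{16} - 3^{2}\right)^{2} = \left(\frac{55}{16} - 9\right)^{2} = \left(- \frac{89}{16}\right)^{2} = \frac{7921}{256}$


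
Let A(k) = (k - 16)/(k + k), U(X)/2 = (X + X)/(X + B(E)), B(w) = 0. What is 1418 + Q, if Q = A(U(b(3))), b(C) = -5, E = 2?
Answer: 2833/2 ≈ 1416.5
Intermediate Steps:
U(X) = 4 (U(X) = 2*((X + X)/(X + 0)) = 2*((2*X)/X) = 2*2 = 4)
A(k) = (-16 + k)/(2*k) (A(k) = (-16 + k)/((2*k)) = (-16 + k)*(1/(2*k)) = (-16 + k)/(2*k))
Q = -3/2 (Q = (½)*(-16 + 4)/4 = (½)*(¼)*(-12) = -3/2 ≈ -1.5000)
1418 + Q = 1418 - 3/2 = 2833/2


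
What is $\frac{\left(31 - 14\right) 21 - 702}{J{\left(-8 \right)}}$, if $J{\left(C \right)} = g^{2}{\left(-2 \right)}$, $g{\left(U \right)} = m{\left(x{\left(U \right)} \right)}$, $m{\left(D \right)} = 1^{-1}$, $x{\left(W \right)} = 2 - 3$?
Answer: $-345$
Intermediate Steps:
$x{\left(W \right)} = -1$ ($x{\left(W \right)} = 2 - 3 = -1$)
$m{\left(D \right)} = 1$
$g{\left(U \right)} = 1$
$J{\left(C \right)} = 1$ ($J{\left(C \right)} = 1^{2} = 1$)
$\frac{\left(31 - 14\right) 21 - 702}{J{\left(-8 \right)}} = \frac{\left(31 - 14\right) 21 - 702}{1} = \left(17 \cdot 21 - 702\right) 1 = \left(357 - 702\right) 1 = \left(-345\right) 1 = -345$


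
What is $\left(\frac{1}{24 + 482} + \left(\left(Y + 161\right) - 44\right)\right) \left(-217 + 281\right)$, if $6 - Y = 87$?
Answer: $\frac{582944}{253} \approx 2304.1$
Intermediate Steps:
$Y = -81$ ($Y = 6 - 87 = -81$)
$\left(\frac{1}{24 + 482} + \left(\left(Y + 161\right) - 44\right)\right) \left(-217 + 281\right) = \left(\frac{1}{24 + 482} + \left(\left(-81 + 161\right) - 44\right)\right) \left(-217 + 281\right) = \left(\frac{1}{506} + \left(80 - 44\right)\right) 64 = \left(\frac{1}{506} + 36\right) 64 = \frac{18217}{506} \cdot 64 = \frac{582944}{253}$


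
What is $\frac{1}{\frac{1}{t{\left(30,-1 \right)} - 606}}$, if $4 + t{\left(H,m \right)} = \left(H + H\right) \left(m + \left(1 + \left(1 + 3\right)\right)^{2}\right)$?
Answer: $830$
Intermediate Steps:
$t{\left(H,m \right)} = -4 + 2 H \left(25 + m\right)$ ($t{\left(H,m \right)} = -4 + \left(H + H\right) \left(m + \left(1 + \left(1 + 3\right)\right)^{2}\right) = -4 + 2 H \left(m + \left(1 + 4\right)^{2}\right) = -4 + 2 H \left(m + 5^{2}\right) = -4 + 2 H \left(m + 25\right) = -4 + 2 H \left(25 + m\right)$)
$\frac{1}{\frac{1}{t{\left(30,-1 \right)} - 606}} = \frac{1}{\frac{1}{\left(-4 + 50 \cdot 30 + 2 \cdot 30 \left(-1\right)\right) - 606}} = \frac{1}{\frac{1}{\left(-4 + 1500 - 60\right) - 606}} = \frac{1}{\frac{1}{1436 - 606}} = \frac{1}{\frac{1}{830}} = 830$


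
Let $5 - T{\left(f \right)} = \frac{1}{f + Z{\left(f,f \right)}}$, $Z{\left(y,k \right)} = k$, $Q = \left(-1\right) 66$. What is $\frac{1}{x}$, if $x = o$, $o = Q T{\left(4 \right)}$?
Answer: $- \frac{4}{1287} \approx -0.003108$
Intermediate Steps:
$Q = -66$
$T{\left(f \right)} = 5 - \frac{1}{2 f}$ ($T{\left(f \right)} = 5 - \frac{1}{f + f} = 5 - \frac{1}{2 f}$)
$o = - \frac{1287}{4}$ ($o = - 66 \left(5 - \frac{1}{2 \cdot 4}\right) = - 66 \left(5 - \frac{1}{8}\right) = \left(-66\right) \frac{39}{8} = - \frac{1287}{4} \approx -321.75$)
$x = - \frac{1287}{4} \approx -321.75$
$\frac{1}{x} = \frac{1}{- \frac{1287}{4}} = - \frac{4}{1287}$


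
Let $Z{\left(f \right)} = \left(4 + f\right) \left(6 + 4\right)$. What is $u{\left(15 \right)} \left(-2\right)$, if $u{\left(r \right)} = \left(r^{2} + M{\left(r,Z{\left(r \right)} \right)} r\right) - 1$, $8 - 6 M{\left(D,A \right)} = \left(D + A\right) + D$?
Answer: $612$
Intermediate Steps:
$Z{\left(f \right)} = 40 + 10 f$ ($Z{\left(f \right)} = \left(4 + f\right) 10 = 40 + 10 f$)
$M{\left(D,A \right)} = \frac{4}{3} - \frac{D}{3} - \frac{A}{6}$ ($M{\left(D,A \right)} = \frac{4}{3} - \frac{\left(D + A\right) + D}{6} = \frac{4}{3} - \frac{\left(A + D\right) + D}{6} = \frac{4}{3} - \frac{A + 2 D}{6} = \frac{4}{3} - \left(\frac{D}{3} + \frac{A}{6}\right) = \frac{4}{3} - \frac{D}{3} - \frac{A}{6}$)
$u{\left(r \right)} = -1 + r^{2} + r \left(- \frac{16}{3} - 2 r\right)$ ($u{\left(r \right)} = \left(r^{2} + \left(\frac{4}{3} - \frac{r}{3} - \frac{40 + 10 r}{6}\right) r\right) - 1 = \left(r^{2} + \left(\frac{4}{3} - \frac{r}{3} - \left(\frac{20}{3} + \frac{5 r}{3}\right)\right) r\right) - 1 = \left(r^{2} + \left(- \frac{16}{3} - 2 r\right) r\right) - 1 = \left(r^{2} + r \left(- \frac{16}{3} - 2 r\right)\right) - 1 = -1 + r^{2} + r \left(- \frac{16}{3} - 2 r\right)$)
$u{\left(15 \right)} \left(-2\right) = \left(-1 - 15^{2} - 80\right) \left(-2\right) = \left(-1 - 225 - 80\right) \left(-2\right) = \left(-306\right) \left(-2\right) = 612$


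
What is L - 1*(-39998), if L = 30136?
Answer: 70134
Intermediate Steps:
L - 1*(-39998) = 30136 - 1*(-39998) = 30136 + 39998 = 70134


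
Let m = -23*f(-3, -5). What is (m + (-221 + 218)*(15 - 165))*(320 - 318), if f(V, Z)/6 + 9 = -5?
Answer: 4764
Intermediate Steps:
f(V, Z) = -84 (f(V, Z) = -54 + 6*(-5) = -54 - 30 = -84)
m = 1932 (m = -23*(-84) = 1932)
(m + (-221 + 218)*(15 - 165))*(320 - 318) = (1932 + (-221 + 218)*(15 - 165))*(320 - 318) = (1932 - 3*(-150))*2 = (1932 + 450)*2 = 2382*2 = 4764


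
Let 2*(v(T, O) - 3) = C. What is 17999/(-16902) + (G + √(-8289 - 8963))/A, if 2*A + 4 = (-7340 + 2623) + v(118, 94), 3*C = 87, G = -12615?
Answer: 683558327/158997114 - 8*I*√4313/9407 ≈ 4.2992 - 0.055851*I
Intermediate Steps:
C = 29 (C = (⅓)*87 = 29)
v(T, O) = 35/2 (v(T, O) = 3 + (½)*29 = 3 + 29/2 = 35/2)
A = -9407/4 (A = -2 + ((-7340 + 2623) + 35/2)/2 = -2 + (-4717 + 35/2)/2 = -2 + (½)*(-9399/2) = -2 - 9399/4 = -9407/4 ≈ -2351.8)
17999/(-16902) + (G + √(-8289 - 8963))/A = 17999/(-16902) + (-12615 + √(-8289 - 8963))/(-9407/4) = 17999*(-1/16902) + (-12615 + √(-17252))*(-4/9407) = -17999/16902 + (-12615 + 2*I*√4313)*(-4/9407) = -17999/16902 + (50460/9407 - 8*I*√4313/9407) = 683558327/158997114 - 8*I*√4313/9407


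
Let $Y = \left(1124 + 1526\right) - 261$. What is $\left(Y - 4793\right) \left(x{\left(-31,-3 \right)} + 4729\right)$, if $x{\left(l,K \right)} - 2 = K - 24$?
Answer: $-11308416$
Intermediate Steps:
$Y = 2389$ ($Y = 2650 - 261 = 2389$)
$x{\left(l,K \right)} = -22 + K$ ($x{\left(l,K \right)} = 2 + \left(K - 24\right) = 2 + \left(-24 + K\right) = -22 + K$)
$\left(Y - 4793\right) \left(x{\left(-31,-3 \right)} + 4729\right) = \left(2389 - 4793\right) \left(\left(-22 - 3\right) + 4729\right) = - 2404 \left(-25 + 4729\right) = \left(-2404\right) 4704 = -11308416$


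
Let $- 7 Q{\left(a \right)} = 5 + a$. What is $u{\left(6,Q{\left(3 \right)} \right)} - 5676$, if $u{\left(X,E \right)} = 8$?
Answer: $-5668$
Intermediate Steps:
$Q{\left(a \right)} = - \frac{5}{7} - \frac{a}{7}$ ($Q{\left(a \right)} = - \frac{5 + a}{7} = - \frac{5}{7} - \frac{a}{7}$)
$u{\left(6,Q{\left(3 \right)} \right)} - 5676 = 8 - 5676 = -5668$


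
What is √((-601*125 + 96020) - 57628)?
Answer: I*√36733 ≈ 191.66*I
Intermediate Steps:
√((-601*125 + 96020) - 57628) = √((-75125 + 96020) - 57628) = √(20895 - 57628) = √(-36733) = I*√36733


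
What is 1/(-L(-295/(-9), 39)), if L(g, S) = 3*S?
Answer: -1/117 ≈ -0.0085470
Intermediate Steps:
1/(-L(-295/(-9), 39)) = 1/(-3*39) = 1/(-1*117) = 1/(-117) = -1/117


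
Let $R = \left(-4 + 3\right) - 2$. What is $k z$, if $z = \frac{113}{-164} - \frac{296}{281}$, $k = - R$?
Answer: $- \frac{240891}{46084} \approx -5.2272$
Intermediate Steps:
$R = -3$ ($R = -1 - 2 = -3$)
$k = 3$ ($k = \left(-1\right) \left(-3\right) = 3$)
$z = - \frac{80297}{46084}$ ($z = 113 \left(- \frac{1}{164}\right) - \frac{296}{281} = - \frac{113}{164} - \frac{296}{281} = - \frac{80297}{46084} \approx -1.7424$)
$k z = 3 \left(- \frac{80297}{46084}\right) = - \frac{240891}{46084}$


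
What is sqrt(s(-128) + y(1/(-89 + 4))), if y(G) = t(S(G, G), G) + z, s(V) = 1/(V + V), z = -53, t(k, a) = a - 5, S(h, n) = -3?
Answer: 3*I*sqrt(11922865)/1360 ≈ 7.6168*I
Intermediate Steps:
t(k, a) = -5 + a
s(V) = 1/(2*V)
y(G) = -58 + G (y(G) = (-5 + G) - 53 = -58 + G)
sqrt(s(-128) + y(1/(-89 + 4))) = sqrt((1/2)/(-128) + (-58 + 1/(-89 + 4))) = sqrt((1/2)*(-1/128) + (-58 + 1/(-85))) = sqrt(-1/256 + (-58 - 1/85)) = sqrt(-1/256 - 4931/85) = sqrt(-1262421/21760) = 3*I*sqrt(11922865)/1360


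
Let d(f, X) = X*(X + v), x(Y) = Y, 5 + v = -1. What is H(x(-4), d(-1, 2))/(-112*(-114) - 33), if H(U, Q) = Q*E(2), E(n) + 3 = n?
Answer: 8/12735 ≈ 0.00062819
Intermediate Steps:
v = -6 (v = -5 - 1 = -6)
E(n) = -3 + n
d(f, X) = X*(-6 + X) (d(f, X) = X*(X - 6) = X*(-6 + X))
H(U, Q) = -Q (H(U, Q) = Q*(-3 + 2) = Q*(-1) = -Q)
H(x(-4), d(-1, 2))/(-112*(-114) - 33) = (-2*(-6 + 2))/(-112*(-114) - 33) = (-2*(-4))/(12768 - 33) = -1*(-8)/12735 = 8*(1/12735) = 8/12735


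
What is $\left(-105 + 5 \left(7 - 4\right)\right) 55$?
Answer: $-4950$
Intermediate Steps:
$\left(-105 + 5 \left(7 - 4\right)\right) 55 = \left(-105 + 5 \cdot 3\right) 55 = \left(-105 + 15\right) 55 = \left(-90\right) 55 = -4950$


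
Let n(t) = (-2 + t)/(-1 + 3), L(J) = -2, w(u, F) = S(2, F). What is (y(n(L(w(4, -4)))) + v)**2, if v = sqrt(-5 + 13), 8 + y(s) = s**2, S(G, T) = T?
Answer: 24 - 16*sqrt(2) ≈ 1.3726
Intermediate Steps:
w(u, F) = F
n(t) = -1 + t/2 (n(t) = (-2 + t)/2 = (-2 + t)*(1/2) = -1 + t/2)
y(s) = -8 + s**2
v = 2*sqrt(2) (v = sqrt(8) = 2*sqrt(2) ≈ 2.8284)
(y(n(L(w(4, -4)))) + v)**2 = ((-8 + (-1 + (1/2)*(-2))**2) + 2*sqrt(2))**2 = ((-8 + (-1 - 1)**2) + 2*sqrt(2))**2 = ((-8 + (-2)**2) + 2*sqrt(2))**2 = ((-8 + 4) + 2*sqrt(2))**2 = (-4 + 2*sqrt(2))**2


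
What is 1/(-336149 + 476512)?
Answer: 1/140363 ≈ 7.1244e-6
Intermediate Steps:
1/(-336149 + 476512) = 1/140363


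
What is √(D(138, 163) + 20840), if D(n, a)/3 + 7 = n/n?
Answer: √20822 ≈ 144.30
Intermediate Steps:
D(n, a) = -18 (D(n, a) = -21 + 3*(n/n) = -21 + 3*1 = -21 + 3 = -18)
√(D(138, 163) + 20840) = √(-18 + 20840) = √20822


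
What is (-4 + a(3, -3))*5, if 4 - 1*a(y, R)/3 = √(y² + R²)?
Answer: 40 - 45*√2 ≈ -23.640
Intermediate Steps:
a(y, R) = 12 - 3*√(R² + y²) (a(y, R) = 12 - 3*√(y² + R²) = 12 - 3*√(R² + y²))
(-4 + a(3, -3))*5 = (-4 + (12 - 3*√((-3)² + 3²)))*5 = (-4 + (12 - 3*√(9 + 9)))*5 = (-4 + (12 - 9*√2))*5 = (8 - 9*√2)*5 = 40 - 45*√2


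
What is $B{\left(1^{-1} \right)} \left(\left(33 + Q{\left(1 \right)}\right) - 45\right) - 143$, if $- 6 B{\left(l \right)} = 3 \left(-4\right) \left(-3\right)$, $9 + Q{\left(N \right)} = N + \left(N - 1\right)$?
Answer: $-23$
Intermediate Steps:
$Q{\left(N \right)} = -10 + 2 N$ ($Q{\left(N \right)} = -9 + \left(N + \left(N - 1\right)\right) = -9 + \left(N + \left(-1 + N\right)\right) = -9 + \left(-1 + 2 N\right) = -10 + 2 N$)
$B{\left(l \right)} = -6$ ($B{\left(l \right)} = - \frac{3 \left(-4\right) \left(-3\right)}{6} = - \frac{\left(-12\right) \left(-3\right)}{6} = \left(- \frac{1}{6}\right) 36 = -6$)
$B{\left(1^{-1} \right)} \left(\left(33 + Q{\left(1 \right)}\right) - 45\right) - 143 = - 6 \left(\left(33 + \left(-10 + 2 \cdot 1\right)\right) - 45\right) - 143 = - 6 \left(\left(33 + \left(-10 + 2\right)\right) - 45\right) - 143 = - 6 \left(\left(33 - 8\right) - 45\right) - 143 = - 6 \left(25 - 45\right) - 143 = \left(-6\right) \left(-20\right) - 143 = 120 - 143 = -23$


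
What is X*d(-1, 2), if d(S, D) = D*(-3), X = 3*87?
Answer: -1566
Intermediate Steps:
X = 261
d(S, D) = -3*D
X*d(-1, 2) = 261*(-3*2) = 261*(-6) = -1566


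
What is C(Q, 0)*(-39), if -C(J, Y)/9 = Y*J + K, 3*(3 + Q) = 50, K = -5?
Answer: -1755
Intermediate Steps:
Q = 41/3 (Q = -3 + (1/3)*50 = -3 + 50/3 = 41/3 ≈ 13.667)
C(J, Y) = 45 - 9*J*Y (C(J, Y) = -9*(Y*J - 5) = -9*(J*Y - 5) = -9*(-5 + J*Y) = 45 - 9*J*Y)
C(Q, 0)*(-39) = (45 - 9*41/3*0)*(-39) = (45 + 0)*(-39) = 45*(-39) = -1755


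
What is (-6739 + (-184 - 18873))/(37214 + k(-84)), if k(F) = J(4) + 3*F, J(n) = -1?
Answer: -25796/36961 ≈ -0.69792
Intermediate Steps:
k(F) = -1 + 3*F
(-6739 + (-184 - 18873))/(37214 + k(-84)) = (-6739 + (-184 - 18873))/(37214 + (-1 + 3*(-84))) = (-6739 - 19057)/(37214 + (-1 - 252)) = -25796/(37214 - 253) = -25796/36961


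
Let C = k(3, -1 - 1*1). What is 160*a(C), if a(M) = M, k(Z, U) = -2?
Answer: -320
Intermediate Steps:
C = -2
160*a(C) = 160*(-2) = -320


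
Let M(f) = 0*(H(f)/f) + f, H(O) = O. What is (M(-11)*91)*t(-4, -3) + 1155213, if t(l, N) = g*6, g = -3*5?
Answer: 1245303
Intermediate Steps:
g = -15
t(l, N) = -90 (t(l, N) = -15*6 = -90)
M(f) = f (M(f) = 0*(f/f) + f = 0*1 + f = 0 + f = f)
(M(-11)*91)*t(-4, -3) + 1155213 = -11*91*(-90) + 1155213 = -1001*(-90) + 1155213 = 90090 + 1155213 = 1245303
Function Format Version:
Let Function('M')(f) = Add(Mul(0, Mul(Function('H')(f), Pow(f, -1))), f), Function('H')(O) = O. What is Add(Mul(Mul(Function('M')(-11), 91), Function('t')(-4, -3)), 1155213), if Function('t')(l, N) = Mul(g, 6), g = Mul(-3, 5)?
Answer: 1245303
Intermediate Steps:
g = -15
Function('t')(l, N) = -90 (Function('t')(l, N) = Mul(-15, 6) = -90)
Function('M')(f) = f (Function('M')(f) = Add(Mul(0, Mul(f, Pow(f, -1))), f) = Add(Mul(0, 1), f) = Add(0, f) = f)
Add(Mul(Mul(Function('M')(-11), 91), Function('t')(-4, -3)), 1155213) = Add(Mul(Mul(-11, 91), -90), 1155213) = Add(Mul(-1001, -90), 1155213) = Add(90090, 1155213) = 1245303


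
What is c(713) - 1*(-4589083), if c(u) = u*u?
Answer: 5097452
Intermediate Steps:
c(u) = u²
c(713) - 1*(-4589083) = 713² - 1*(-4589083) = 508369 + 4589083 = 5097452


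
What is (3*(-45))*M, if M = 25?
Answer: -3375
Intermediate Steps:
(3*(-45))*M = (3*(-45))*25 = -135*25 = -3375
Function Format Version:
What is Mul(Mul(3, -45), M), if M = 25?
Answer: -3375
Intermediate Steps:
Mul(Mul(3, -45), M) = Mul(Mul(3, -45), 25) = Mul(-135, 25) = -3375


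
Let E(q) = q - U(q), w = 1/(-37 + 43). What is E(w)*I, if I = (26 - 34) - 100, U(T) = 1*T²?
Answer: -15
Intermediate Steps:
U(T) = T²
w = ⅙ (w = 1/6 = ⅙ ≈ 0.16667)
I = -108 (I = -8 - 100 = -108)
E(q) = q - q²
E(w)*I = ((1 - 1*⅙)/6)*(-108) = ((1 - ⅙)/6)*(-108) = ((⅙)*(⅚))*(-108) = (5/36)*(-108) = -15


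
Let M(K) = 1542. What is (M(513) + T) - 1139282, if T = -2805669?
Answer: -3943409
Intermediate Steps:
(M(513) + T) - 1139282 = (1542 - 2805669) - 1139282 = -2804127 - 1139282 = -3943409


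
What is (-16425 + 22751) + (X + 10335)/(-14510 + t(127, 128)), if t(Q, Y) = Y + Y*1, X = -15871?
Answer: 45088170/7127 ≈ 6326.4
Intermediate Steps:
t(Q, Y) = 2*Y (t(Q, Y) = Y + Y = 2*Y)
(-16425 + 22751) + (X + 10335)/(-14510 + t(127, 128)) = (-16425 + 22751) + (-15871 + 10335)/(-14510 + 2*128) = 6326 - 5536/(-14510 + 256) = 6326 - 5536/(-14254) = 6326 - 5536*(-1/14254) = 6326 + 2768/7127 = 45088170/7127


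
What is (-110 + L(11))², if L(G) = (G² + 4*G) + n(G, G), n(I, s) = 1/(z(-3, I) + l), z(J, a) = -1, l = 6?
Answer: 76176/25 ≈ 3047.0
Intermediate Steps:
n(I, s) = ⅕ (n(I, s) = 1/(-1 + 6) = 1/5 = ⅕)
L(G) = ⅕ + G² + 4*G (L(G) = (G² + 4*G) + ⅕ = ⅕ + G² + 4*G)
(-110 + L(11))² = (-110 + (⅕ + 11² + 4*11))² = (-110 + (⅕ + 121 + 44))² = (-110 + 826/5)² = (276/5)² = 76176/25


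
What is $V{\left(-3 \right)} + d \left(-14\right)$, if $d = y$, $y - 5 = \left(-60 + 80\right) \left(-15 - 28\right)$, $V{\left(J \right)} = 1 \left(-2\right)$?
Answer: $11968$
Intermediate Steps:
$V{\left(J \right)} = -2$
$y = -855$ ($y = 5 + \left(-60 + 80\right) \left(-15 - 28\right) = 5 + 20 \left(-43\right) = 5 - 860 = -855$)
$d = -855$
$V{\left(-3 \right)} + d \left(-14\right) = -2 - -11970 = -2 + 11970 = 11968$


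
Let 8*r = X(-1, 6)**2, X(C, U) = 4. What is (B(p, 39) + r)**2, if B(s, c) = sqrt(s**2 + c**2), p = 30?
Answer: 2425 + 12*sqrt(269) ≈ 2621.8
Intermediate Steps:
r = 2 (r = (1/8)*4**2 = (1/8)*16 = 2)
B(s, c) = sqrt(c**2 + s**2)
(B(p, 39) + r)**2 = (sqrt(39**2 + 30**2) + 2)**2 = (sqrt(1521 + 900) + 2)**2 = (sqrt(2421) + 2)**2 = (3*sqrt(269) + 2)**2 = (2 + 3*sqrt(269))**2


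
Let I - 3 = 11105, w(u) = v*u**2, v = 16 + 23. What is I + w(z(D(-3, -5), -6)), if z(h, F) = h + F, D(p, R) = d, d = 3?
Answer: 11459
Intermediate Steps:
D(p, R) = 3
v = 39
z(h, F) = F + h
w(u) = 39*u**2
I = 11108 (I = 3 + 11105 = 11108)
I + w(z(D(-3, -5), -6)) = 11108 + 39*(-6 + 3)**2 = 11108 + 39*(-3)**2 = 11108 + 39*9 = 11108 + 351 = 11459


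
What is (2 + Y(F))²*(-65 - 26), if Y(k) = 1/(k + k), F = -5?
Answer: -32851/100 ≈ -328.51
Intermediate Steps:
Y(k) = 1/(2*k)
(2 + Y(F))²*(-65 - 26) = (2 + (½)/(-5))²*(-65 - 26) = (2 + (½)*(-⅕))²*(-91) = (2 - ⅒)²*(-91) = (19/10)²*(-91) = (361/100)*(-91) = -32851/100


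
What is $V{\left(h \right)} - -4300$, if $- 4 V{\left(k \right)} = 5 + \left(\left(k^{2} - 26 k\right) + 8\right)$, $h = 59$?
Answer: $3810$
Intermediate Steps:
$V{\left(k \right)} = - \frac{13}{4} - \frac{k^{2}}{4} + \frac{13 k}{2}$ ($V{\left(k \right)} = - \frac{5 + \left(\left(k^{2} - 26 k\right) + 8\right)}{4} = - \frac{5 + \left(8 + k^{2} - 26 k\right)}{4} = - \frac{13 + k^{2} - 26 k}{4} = - \frac{13}{4} - \frac{k^{2}}{4} + \frac{13 k}{2}$)
$V{\left(h \right)} - -4300 = \left(- \frac{13}{4} - \frac{59^{2}}{4} + \frac{13}{2} \cdot 59\right) - -4300 = \left(- \frac{13}{4} - \frac{3481}{4} + \frac{767}{2}\right) + 4300 = -490 + 4300 = 3810$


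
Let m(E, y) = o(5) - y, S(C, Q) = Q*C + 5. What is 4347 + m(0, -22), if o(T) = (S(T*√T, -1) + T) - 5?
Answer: 4374 - 5*√5 ≈ 4362.8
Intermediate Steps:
S(C, Q) = 5 + C*Q (S(C, Q) = C*Q + 5 = 5 + C*Q)
o(T) = T - T^(3/2) (o(T) = ((5 + (T*√T)*(-1)) + T) - 5 = ((5 + T^(3/2)*(-1)) + T) - 5 = ((5 - T^(3/2)) + T) - 5 = (5 + T - T^(3/2)) - 5 = T - T^(3/2))
m(E, y) = 5 - y - 5*√5 (m(E, y) = (5 - 5^(3/2)) - y = (5 - 5*√5) - y = 5 - y - 5*√5)
4347 + m(0, -22) = 4347 + (5 - 1*(-22) - 5*√5) = 4347 + (5 + 22 - 5*√5) = 4347 + (27 - 5*√5) = 4374 - 5*√5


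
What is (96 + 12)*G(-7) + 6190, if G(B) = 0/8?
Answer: 6190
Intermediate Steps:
G(B) = 0 (G(B) = 0*(1/8) = 0)
(96 + 12)*G(-7) + 6190 = (96 + 12)*0 + 6190 = 108*0 + 6190 = 0 + 6190 = 6190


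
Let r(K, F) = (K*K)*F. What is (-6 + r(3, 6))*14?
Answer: 672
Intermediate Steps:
r(K, F) = F*K² (r(K, F) = K²*F = F*K²)
(-6 + r(3, 6))*14 = (-6 + 6*3²)*14 = (-6 + 6*9)*14 = (-6 + 54)*14 = 48*14 = 672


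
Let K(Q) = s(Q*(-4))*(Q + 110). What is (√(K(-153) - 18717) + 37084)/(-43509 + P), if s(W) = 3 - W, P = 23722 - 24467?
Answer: -18542/22127 - 3*√830/44254 ≈ -0.83993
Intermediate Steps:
P = -745
K(Q) = (3 + 4*Q)*(110 + Q) (K(Q) = (3 - Q*(-4))*(Q + 110) = (3 - (-4)*Q)*(110 + Q) = (3 + 4*Q)*(110 + Q))
(√(K(-153) - 18717) + 37084)/(-43509 + P) = (√((3 + 4*(-153))*(110 - 153) - 18717) + 37084)/(-43509 - 745) = (√((3 - 612)*(-43) - 18717) + 37084)/(-44254) = (√(-609*(-43) - 18717) + 37084)*(-1/44254) = (√(26187 - 18717) + 37084)*(-1/44254) = (√7470 + 37084)*(-1/44254) = (3*√830 + 37084)*(-1/44254) = (37084 + 3*√830)*(-1/44254) = -18542/22127 - 3*√830/44254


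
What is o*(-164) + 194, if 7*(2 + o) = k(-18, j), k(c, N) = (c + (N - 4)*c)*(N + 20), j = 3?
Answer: 522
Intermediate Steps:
k(c, N) = (20 + N)*(c + c*(-4 + N)) (k(c, N) = (c + (-4 + N)*c)*(20 + N) = (c + c*(-4 + N))*(20 + N) = (20 + N)*(c + c*(-4 + N)))
o = -2 (o = -2 + (-18*(-60 + 3² + 17*3))/7 = -2 + (-18*(-60 + 9 + 51))/7 = -2 + (-18*0)/7 = -2 + (⅐)*0 = -2 + 0 = -2)
o*(-164) + 194 = -2*(-164) + 194 = 328 + 194 = 522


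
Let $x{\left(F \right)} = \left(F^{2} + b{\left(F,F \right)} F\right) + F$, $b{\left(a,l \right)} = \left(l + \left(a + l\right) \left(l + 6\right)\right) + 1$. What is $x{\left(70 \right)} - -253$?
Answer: $754993$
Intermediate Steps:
$b{\left(a,l \right)} = 1 + l + \left(6 + l\right) \left(a + l\right)$ ($b{\left(a,l \right)} = \left(l + \left(a + l\right) \left(6 + l\right)\right) + 1 = \left(l + \left(6 + l\right) \left(a + l\right)\right) + 1 = 1 + l + \left(6 + l\right) \left(a + l\right)$)
$x{\left(F \right)} = F + F^{2} + F \left(1 + 2 F^{2} + 13 F\right)$ ($x{\left(F \right)} = \left(F^{2} + \left(1 + F^{2} + 6 F + 7 F + F F\right) F\right) + F = \left(F^{2} + \left(1 + F^{2} + 6 F + 7 F + F^{2}\right) F\right) + F = \left(F^{2} + \left(1 + 2 F^{2} + 13 F\right) F\right) + F = \left(F^{2} + F \left(1 + 2 F^{2} + 13 F\right)\right) + F = F + F^{2} + F \left(1 + 2 F^{2} + 13 F\right)$)
$x{\left(70 \right)} - -253 = 2 \cdot 70 \left(1 + 70^{2} + 7 \cdot 70\right) - -253 = 2 \cdot 70 \left(1 + 4900 + 490\right) + 253 = 2 \cdot 70 \cdot 5391 + 253 = 754740 + 253 = 754993$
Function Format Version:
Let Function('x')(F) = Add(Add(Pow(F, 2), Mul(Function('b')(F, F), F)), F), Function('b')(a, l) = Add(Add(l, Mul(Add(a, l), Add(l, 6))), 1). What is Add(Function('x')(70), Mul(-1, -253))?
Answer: 754993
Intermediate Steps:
Function('b')(a, l) = Add(1, l, Mul(Add(6, l), Add(a, l))) (Function('b')(a, l) = Add(Add(l, Mul(Add(a, l), Add(6, l))), 1) = Add(Add(l, Mul(Add(6, l), Add(a, l))), 1) = Add(1, l, Mul(Add(6, l), Add(a, l))))
Function('x')(F) = Add(F, Pow(F, 2), Mul(F, Add(1, Mul(2, Pow(F, 2)), Mul(13, F)))) (Function('x')(F) = Add(Add(Pow(F, 2), Mul(Add(1, Pow(F, 2), Mul(6, F), Mul(7, F), Mul(F, F)), F)), F) = Add(Add(Pow(F, 2), Mul(Add(1, Pow(F, 2), Mul(6, F), Mul(7, F), Pow(F, 2)), F)), F) = Add(Add(Pow(F, 2), Mul(Add(1, Mul(2, Pow(F, 2)), Mul(13, F)), F)), F) = Add(Add(Pow(F, 2), Mul(F, Add(1, Mul(2, Pow(F, 2)), Mul(13, F)))), F) = Add(F, Pow(F, 2), Mul(F, Add(1, Mul(2, Pow(F, 2)), Mul(13, F)))))
Add(Function('x')(70), Mul(-1, -253)) = Add(Mul(2, 70, Add(1, Pow(70, 2), Mul(7, 70))), Mul(-1, -253)) = Add(Mul(2, 70, Add(1, 4900, 490)), 253) = Add(Mul(2, 70, 5391), 253) = Add(754740, 253) = 754993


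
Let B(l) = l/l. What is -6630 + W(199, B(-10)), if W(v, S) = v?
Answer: -6431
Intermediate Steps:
B(l) = 1
-6630 + W(199, B(-10)) = -6630 + 199 = -6431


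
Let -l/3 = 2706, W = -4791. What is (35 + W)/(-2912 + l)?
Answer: 2378/5515 ≈ 0.43119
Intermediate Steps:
l = -8118 (l = -3*2706 = -8118)
(35 + W)/(-2912 + l) = (35 - 4791)/(-2912 - 8118) = -4756/(-11030) = -4756*(-1/11030) = 2378/5515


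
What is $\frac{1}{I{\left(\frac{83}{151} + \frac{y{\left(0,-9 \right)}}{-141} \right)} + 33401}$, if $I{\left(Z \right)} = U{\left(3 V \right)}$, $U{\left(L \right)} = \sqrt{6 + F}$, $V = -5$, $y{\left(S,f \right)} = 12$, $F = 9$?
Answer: $\frac{33401}{1115626786} - \frac{\sqrt{15}}{1115626786} \approx 2.9936 \cdot 10^{-5}$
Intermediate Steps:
$U{\left(L \right)} = \sqrt{15}$ ($U{\left(L \right)} = \sqrt{6 + 9} = \sqrt{15}$)
$I{\left(Z \right)} = \sqrt{15}$
$\frac{1}{I{\left(\frac{83}{151} + \frac{y{\left(0,-9 \right)}}{-141} \right)} + 33401} = \frac{1}{\sqrt{15} + 33401} = \frac{1}{33401 + \sqrt{15}}$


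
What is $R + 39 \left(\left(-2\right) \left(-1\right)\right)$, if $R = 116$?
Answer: $194$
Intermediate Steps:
$R + 39 \left(\left(-2\right) \left(-1\right)\right) = 116 + 39 \left(\left(-2\right) \left(-1\right)\right) = 116 + 39 \cdot 2 = 116 + 78 = 194$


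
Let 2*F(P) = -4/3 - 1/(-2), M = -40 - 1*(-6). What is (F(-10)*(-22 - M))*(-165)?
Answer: 825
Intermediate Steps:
M = -34 (M = -40 + 6 = -34)
F(P) = -5/12 (F(P) = (-4/3 - 1/(-2))/2 = (-4*⅓ - 1*(-½))/2 = (-4/3 + ½)/2 = (½)*(-⅚) = -5/12)
(F(-10)*(-22 - M))*(-165) = -5*(-22 - 1*(-34))/12*(-165) = -5*(-22 + 34)/12*(-165) = -5/12*12*(-165) = -5*(-165) = 825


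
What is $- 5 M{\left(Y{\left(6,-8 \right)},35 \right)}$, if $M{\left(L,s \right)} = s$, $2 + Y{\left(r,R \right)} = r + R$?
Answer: $-175$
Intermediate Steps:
$Y{\left(r,R \right)} = -2 + R + r$ ($Y{\left(r,R \right)} = -2 + \left(r + R\right) = -2 + \left(R + r\right) = -2 + R + r$)
$- 5 M{\left(Y{\left(6,-8 \right)},35 \right)} = \left(-5\right) 35 = -175$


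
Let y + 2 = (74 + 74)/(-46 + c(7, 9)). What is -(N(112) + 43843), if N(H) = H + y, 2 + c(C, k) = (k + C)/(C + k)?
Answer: -2065643/47 ≈ -43950.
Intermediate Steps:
c(C, k) = -1 (c(C, k) = -2 + (k + C)/(C + k) = -2 + (C + k)/(C + k) = -2 + 1 = -1)
y = -242/47 (y = -2 + (74 + 74)/(-46 - 1) = -2 + 148/(-47) = -2 + 148*(-1/47) = -2 - 148/47 = -242/47 ≈ -5.1489)
N(H) = -242/47 + H (N(H) = H - 242/47 = -242/47 + H)
-(N(112) + 43843) = -((-242/47 + 112) + 43843) = -(5022/47 + 43843) = -1*2065643/47 = -2065643/47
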